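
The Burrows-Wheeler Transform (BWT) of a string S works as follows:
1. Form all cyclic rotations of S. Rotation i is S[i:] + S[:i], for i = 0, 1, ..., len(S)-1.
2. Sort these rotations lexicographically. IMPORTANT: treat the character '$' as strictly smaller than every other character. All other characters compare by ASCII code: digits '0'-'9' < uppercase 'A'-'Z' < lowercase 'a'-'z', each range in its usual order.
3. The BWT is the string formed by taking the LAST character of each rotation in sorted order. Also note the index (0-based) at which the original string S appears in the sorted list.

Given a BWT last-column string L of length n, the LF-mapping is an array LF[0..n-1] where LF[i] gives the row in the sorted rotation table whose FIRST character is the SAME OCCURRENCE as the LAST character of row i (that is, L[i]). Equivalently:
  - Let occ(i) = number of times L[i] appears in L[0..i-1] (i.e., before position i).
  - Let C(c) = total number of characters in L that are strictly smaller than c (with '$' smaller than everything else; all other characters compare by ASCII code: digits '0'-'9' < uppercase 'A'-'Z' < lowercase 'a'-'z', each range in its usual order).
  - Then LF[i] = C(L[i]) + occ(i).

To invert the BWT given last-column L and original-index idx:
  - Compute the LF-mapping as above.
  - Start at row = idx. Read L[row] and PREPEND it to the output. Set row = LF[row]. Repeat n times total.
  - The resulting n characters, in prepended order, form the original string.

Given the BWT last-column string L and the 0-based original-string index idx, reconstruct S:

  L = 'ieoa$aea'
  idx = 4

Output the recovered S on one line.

Answer: eaaoaei$

Derivation:
LF mapping: 6 4 7 1 0 2 5 3
Walk LF starting at row 4, prepending L[row]:
  step 1: row=4, L[4]='$', prepend. Next row=LF[4]=0
  step 2: row=0, L[0]='i', prepend. Next row=LF[0]=6
  step 3: row=6, L[6]='e', prepend. Next row=LF[6]=5
  step 4: row=5, L[5]='a', prepend. Next row=LF[5]=2
  step 5: row=2, L[2]='o', prepend. Next row=LF[2]=7
  step 6: row=7, L[7]='a', prepend. Next row=LF[7]=3
  step 7: row=3, L[3]='a', prepend. Next row=LF[3]=1
  step 8: row=1, L[1]='e', prepend. Next row=LF[1]=4
Reversed output: eaaoaei$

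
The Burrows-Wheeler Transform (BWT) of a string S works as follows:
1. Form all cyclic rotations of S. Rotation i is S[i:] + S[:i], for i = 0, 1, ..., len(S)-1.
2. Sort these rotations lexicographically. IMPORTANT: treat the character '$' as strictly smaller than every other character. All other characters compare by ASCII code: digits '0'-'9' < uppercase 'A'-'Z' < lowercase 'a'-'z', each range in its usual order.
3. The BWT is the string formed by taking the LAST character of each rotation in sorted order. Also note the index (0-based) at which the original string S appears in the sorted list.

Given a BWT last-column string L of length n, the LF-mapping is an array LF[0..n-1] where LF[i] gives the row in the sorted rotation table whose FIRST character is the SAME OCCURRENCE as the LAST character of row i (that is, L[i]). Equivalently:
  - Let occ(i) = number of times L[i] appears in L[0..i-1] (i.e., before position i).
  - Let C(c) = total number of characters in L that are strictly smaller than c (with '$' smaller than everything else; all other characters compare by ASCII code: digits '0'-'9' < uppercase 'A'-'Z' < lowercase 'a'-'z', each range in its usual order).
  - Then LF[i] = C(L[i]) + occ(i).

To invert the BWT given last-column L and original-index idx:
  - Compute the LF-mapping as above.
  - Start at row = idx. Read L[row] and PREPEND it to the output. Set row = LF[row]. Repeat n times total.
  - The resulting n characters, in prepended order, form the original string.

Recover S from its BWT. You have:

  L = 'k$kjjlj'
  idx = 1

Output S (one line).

LF mapping: 4 0 5 1 2 6 3
Walk LF starting at row 1, prepending L[row]:
  step 1: row=1, L[1]='$', prepend. Next row=LF[1]=0
  step 2: row=0, L[0]='k', prepend. Next row=LF[0]=4
  step 3: row=4, L[4]='j', prepend. Next row=LF[4]=2
  step 4: row=2, L[2]='k', prepend. Next row=LF[2]=5
  step 5: row=5, L[5]='l', prepend. Next row=LF[5]=6
  step 6: row=6, L[6]='j', prepend. Next row=LF[6]=3
  step 7: row=3, L[3]='j', prepend. Next row=LF[3]=1
Reversed output: jjlkjk$

Answer: jjlkjk$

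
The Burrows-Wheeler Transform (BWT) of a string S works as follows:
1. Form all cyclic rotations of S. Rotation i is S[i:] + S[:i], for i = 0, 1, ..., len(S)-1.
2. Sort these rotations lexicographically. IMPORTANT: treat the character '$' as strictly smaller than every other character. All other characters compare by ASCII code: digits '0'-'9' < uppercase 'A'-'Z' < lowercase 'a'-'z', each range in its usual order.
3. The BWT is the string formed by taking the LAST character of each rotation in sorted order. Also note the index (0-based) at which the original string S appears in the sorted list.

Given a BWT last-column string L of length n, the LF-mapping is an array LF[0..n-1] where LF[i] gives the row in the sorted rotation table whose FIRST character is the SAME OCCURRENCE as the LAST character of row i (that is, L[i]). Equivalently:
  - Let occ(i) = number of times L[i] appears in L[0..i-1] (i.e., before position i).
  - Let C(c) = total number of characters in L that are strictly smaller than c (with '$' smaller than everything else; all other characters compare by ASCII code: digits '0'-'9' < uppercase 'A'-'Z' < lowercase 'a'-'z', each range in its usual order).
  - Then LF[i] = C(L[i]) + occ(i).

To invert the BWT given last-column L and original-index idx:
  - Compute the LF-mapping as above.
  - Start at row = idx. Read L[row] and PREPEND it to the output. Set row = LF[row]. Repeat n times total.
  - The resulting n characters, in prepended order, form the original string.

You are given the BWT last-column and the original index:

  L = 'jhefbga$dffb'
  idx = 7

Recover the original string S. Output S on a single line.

LF mapping: 11 10 5 6 2 9 1 0 4 7 8 3
Walk LF starting at row 7, prepending L[row]:
  step 1: row=7, L[7]='$', prepend. Next row=LF[7]=0
  step 2: row=0, L[0]='j', prepend. Next row=LF[0]=11
  step 3: row=11, L[11]='b', prepend. Next row=LF[11]=3
  step 4: row=3, L[3]='f', prepend. Next row=LF[3]=6
  step 5: row=6, L[6]='a', prepend. Next row=LF[6]=1
  step 6: row=1, L[1]='h', prepend. Next row=LF[1]=10
  step 7: row=10, L[10]='f', prepend. Next row=LF[10]=8
  step 8: row=8, L[8]='d', prepend. Next row=LF[8]=4
  step 9: row=4, L[4]='b', prepend. Next row=LF[4]=2
  step 10: row=2, L[2]='e', prepend. Next row=LF[2]=5
  step 11: row=5, L[5]='g', prepend. Next row=LF[5]=9
  step 12: row=9, L[9]='f', prepend. Next row=LF[9]=7
Reversed output: fgebdfhafbj$

Answer: fgebdfhafbj$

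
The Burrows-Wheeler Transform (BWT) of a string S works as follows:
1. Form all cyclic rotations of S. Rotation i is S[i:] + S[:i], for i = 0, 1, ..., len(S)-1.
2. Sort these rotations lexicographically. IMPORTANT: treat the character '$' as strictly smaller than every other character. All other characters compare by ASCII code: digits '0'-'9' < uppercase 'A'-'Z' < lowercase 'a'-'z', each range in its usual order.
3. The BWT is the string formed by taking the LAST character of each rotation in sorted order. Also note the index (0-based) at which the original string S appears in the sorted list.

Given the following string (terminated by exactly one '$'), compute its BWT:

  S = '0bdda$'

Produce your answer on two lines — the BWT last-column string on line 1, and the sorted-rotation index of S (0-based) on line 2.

All 6 rotations (rotation i = S[i:]+S[:i]):
  rot[0] = 0bdda$
  rot[1] = bdda$0
  rot[2] = dda$0b
  rot[3] = da$0bd
  rot[4] = a$0bdd
  rot[5] = $0bdda
Sorted (with $ < everything):
  sorted[0] = $0bdda  (last char: 'a')
  sorted[1] = 0bdda$  (last char: '$')
  sorted[2] = a$0bdd  (last char: 'd')
  sorted[3] = bdda$0  (last char: '0')
  sorted[4] = da$0bd  (last char: 'd')
  sorted[5] = dda$0b  (last char: 'b')
Last column: a$d0db
Original string S is at sorted index 1

Answer: a$d0db
1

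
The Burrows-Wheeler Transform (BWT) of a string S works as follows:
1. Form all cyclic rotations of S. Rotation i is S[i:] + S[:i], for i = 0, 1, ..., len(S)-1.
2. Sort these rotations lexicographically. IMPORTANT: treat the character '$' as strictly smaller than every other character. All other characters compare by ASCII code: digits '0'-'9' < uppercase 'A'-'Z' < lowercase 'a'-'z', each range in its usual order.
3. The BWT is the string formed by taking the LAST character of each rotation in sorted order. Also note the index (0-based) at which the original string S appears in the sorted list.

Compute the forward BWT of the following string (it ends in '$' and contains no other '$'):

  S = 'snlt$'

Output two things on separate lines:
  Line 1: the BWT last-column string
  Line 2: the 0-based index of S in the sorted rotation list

Answer: tns$l
3

Derivation:
All 5 rotations (rotation i = S[i:]+S[:i]):
  rot[0] = snlt$
  rot[1] = nlt$s
  rot[2] = lt$sn
  rot[3] = t$snl
  rot[4] = $snlt
Sorted (with $ < everything):
  sorted[0] = $snlt  (last char: 't')
  sorted[1] = lt$sn  (last char: 'n')
  sorted[2] = nlt$s  (last char: 's')
  sorted[3] = snlt$  (last char: '$')
  sorted[4] = t$snl  (last char: 'l')
Last column: tns$l
Original string S is at sorted index 3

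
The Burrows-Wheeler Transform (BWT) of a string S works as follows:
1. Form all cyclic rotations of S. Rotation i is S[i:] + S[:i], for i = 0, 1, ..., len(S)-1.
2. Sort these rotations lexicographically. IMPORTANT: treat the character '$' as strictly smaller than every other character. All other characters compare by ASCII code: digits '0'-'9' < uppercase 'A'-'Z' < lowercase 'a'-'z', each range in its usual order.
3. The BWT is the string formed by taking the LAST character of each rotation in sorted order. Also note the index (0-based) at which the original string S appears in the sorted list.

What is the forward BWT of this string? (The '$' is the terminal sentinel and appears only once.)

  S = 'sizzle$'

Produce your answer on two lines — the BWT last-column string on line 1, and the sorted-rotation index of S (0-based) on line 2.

All 7 rotations (rotation i = S[i:]+S[:i]):
  rot[0] = sizzle$
  rot[1] = izzle$s
  rot[2] = zzle$si
  rot[3] = zle$siz
  rot[4] = le$sizz
  rot[5] = e$sizzl
  rot[6] = $sizzle
Sorted (with $ < everything):
  sorted[0] = $sizzle  (last char: 'e')
  sorted[1] = e$sizzl  (last char: 'l')
  sorted[2] = izzle$s  (last char: 's')
  sorted[3] = le$sizz  (last char: 'z')
  sorted[4] = sizzle$  (last char: '$')
  sorted[5] = zle$siz  (last char: 'z')
  sorted[6] = zzle$si  (last char: 'i')
Last column: elsz$zi
Original string S is at sorted index 4

Answer: elsz$zi
4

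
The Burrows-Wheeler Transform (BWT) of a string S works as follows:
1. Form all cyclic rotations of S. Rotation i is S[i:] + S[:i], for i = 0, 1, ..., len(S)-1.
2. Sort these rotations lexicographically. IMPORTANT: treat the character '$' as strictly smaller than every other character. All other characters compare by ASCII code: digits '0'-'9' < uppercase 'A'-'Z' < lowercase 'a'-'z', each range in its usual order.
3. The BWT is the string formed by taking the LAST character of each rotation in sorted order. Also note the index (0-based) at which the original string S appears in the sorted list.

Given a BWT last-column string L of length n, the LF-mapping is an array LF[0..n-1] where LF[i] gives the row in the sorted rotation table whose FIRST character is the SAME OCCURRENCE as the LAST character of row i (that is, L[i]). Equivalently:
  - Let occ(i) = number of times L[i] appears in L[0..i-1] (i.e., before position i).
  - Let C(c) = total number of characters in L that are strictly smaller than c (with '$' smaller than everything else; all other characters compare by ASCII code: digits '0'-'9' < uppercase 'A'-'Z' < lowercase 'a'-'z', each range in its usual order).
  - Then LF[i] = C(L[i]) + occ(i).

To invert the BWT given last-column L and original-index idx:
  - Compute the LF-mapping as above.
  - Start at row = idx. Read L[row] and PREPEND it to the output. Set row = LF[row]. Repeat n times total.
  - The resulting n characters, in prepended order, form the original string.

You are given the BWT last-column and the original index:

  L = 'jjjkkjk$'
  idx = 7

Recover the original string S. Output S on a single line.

Answer: kkjkjjj$

Derivation:
LF mapping: 1 2 3 5 6 4 7 0
Walk LF starting at row 7, prepending L[row]:
  step 1: row=7, L[7]='$', prepend. Next row=LF[7]=0
  step 2: row=0, L[0]='j', prepend. Next row=LF[0]=1
  step 3: row=1, L[1]='j', prepend. Next row=LF[1]=2
  step 4: row=2, L[2]='j', prepend. Next row=LF[2]=3
  step 5: row=3, L[3]='k', prepend. Next row=LF[3]=5
  step 6: row=5, L[5]='j', prepend. Next row=LF[5]=4
  step 7: row=4, L[4]='k', prepend. Next row=LF[4]=6
  step 8: row=6, L[6]='k', prepend. Next row=LF[6]=7
Reversed output: kkjkjjj$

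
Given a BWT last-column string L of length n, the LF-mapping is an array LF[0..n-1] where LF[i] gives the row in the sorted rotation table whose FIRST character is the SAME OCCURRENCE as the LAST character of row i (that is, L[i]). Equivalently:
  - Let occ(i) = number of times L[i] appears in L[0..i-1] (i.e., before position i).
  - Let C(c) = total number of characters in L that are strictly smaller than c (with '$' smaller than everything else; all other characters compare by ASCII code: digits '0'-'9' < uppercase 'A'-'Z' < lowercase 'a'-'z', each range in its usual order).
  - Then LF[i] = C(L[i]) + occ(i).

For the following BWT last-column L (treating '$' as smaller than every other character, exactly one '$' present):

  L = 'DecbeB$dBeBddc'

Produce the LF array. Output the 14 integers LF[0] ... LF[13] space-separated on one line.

Char counts: '$':1, 'B':3, 'D':1, 'b':1, 'c':2, 'd':3, 'e':3
C (first-col start): C('$')=0, C('B')=1, C('D')=4, C('b')=5, C('c')=6, C('d')=8, C('e')=11
L[0]='D': occ=0, LF[0]=C('D')+0=4+0=4
L[1]='e': occ=0, LF[1]=C('e')+0=11+0=11
L[2]='c': occ=0, LF[2]=C('c')+0=6+0=6
L[3]='b': occ=0, LF[3]=C('b')+0=5+0=5
L[4]='e': occ=1, LF[4]=C('e')+1=11+1=12
L[5]='B': occ=0, LF[5]=C('B')+0=1+0=1
L[6]='$': occ=0, LF[6]=C('$')+0=0+0=0
L[7]='d': occ=0, LF[7]=C('d')+0=8+0=8
L[8]='B': occ=1, LF[8]=C('B')+1=1+1=2
L[9]='e': occ=2, LF[9]=C('e')+2=11+2=13
L[10]='B': occ=2, LF[10]=C('B')+2=1+2=3
L[11]='d': occ=1, LF[11]=C('d')+1=8+1=9
L[12]='d': occ=2, LF[12]=C('d')+2=8+2=10
L[13]='c': occ=1, LF[13]=C('c')+1=6+1=7

Answer: 4 11 6 5 12 1 0 8 2 13 3 9 10 7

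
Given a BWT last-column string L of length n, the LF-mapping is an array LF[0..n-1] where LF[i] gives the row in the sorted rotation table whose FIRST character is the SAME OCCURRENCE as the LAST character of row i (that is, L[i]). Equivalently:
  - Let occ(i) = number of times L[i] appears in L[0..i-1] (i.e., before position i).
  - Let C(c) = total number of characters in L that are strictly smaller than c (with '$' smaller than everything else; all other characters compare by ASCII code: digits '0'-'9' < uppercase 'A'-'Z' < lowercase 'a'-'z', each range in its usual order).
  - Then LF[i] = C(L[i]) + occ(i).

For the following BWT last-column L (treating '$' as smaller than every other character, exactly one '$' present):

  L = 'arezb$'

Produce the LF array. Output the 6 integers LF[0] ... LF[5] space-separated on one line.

Answer: 1 4 3 5 2 0

Derivation:
Char counts: '$':1, 'a':1, 'b':1, 'e':1, 'r':1, 'z':1
C (first-col start): C('$')=0, C('a')=1, C('b')=2, C('e')=3, C('r')=4, C('z')=5
L[0]='a': occ=0, LF[0]=C('a')+0=1+0=1
L[1]='r': occ=0, LF[1]=C('r')+0=4+0=4
L[2]='e': occ=0, LF[2]=C('e')+0=3+0=3
L[3]='z': occ=0, LF[3]=C('z')+0=5+0=5
L[4]='b': occ=0, LF[4]=C('b')+0=2+0=2
L[5]='$': occ=0, LF[5]=C('$')+0=0+0=0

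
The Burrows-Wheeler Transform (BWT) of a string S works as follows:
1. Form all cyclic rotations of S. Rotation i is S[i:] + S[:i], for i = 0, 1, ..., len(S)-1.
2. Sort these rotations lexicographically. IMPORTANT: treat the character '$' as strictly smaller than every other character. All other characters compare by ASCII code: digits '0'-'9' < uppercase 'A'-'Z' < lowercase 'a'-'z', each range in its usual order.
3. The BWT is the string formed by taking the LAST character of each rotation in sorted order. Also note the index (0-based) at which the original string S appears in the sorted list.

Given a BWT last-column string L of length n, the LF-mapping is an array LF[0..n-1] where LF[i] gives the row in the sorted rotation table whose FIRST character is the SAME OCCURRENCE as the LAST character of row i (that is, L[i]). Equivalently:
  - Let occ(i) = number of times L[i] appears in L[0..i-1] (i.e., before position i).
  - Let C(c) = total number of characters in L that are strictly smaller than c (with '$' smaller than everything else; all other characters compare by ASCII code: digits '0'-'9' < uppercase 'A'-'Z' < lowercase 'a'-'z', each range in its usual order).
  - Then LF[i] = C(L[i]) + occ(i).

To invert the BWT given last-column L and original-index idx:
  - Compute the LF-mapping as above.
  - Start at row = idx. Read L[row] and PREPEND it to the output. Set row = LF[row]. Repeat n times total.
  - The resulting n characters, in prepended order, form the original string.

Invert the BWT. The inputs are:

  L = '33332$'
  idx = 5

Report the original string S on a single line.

LF mapping: 2 3 4 5 1 0
Walk LF starting at row 5, prepending L[row]:
  step 1: row=5, L[5]='$', prepend. Next row=LF[5]=0
  step 2: row=0, L[0]='3', prepend. Next row=LF[0]=2
  step 3: row=2, L[2]='3', prepend. Next row=LF[2]=4
  step 4: row=4, L[4]='2', prepend. Next row=LF[4]=1
  step 5: row=1, L[1]='3', prepend. Next row=LF[1]=3
  step 6: row=3, L[3]='3', prepend. Next row=LF[3]=5
Reversed output: 33233$

Answer: 33233$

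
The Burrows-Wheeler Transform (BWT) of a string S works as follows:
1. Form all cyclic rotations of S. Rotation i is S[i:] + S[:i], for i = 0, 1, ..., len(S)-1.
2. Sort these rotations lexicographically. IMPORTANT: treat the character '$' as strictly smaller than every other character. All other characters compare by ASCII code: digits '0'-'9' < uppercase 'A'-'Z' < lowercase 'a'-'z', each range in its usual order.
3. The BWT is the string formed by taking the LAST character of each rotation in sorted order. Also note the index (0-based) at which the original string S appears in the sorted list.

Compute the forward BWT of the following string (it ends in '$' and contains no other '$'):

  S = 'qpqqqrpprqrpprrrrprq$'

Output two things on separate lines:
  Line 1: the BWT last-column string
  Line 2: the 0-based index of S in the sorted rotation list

All 21 rotations (rotation i = S[i:]+S[:i]):
  rot[0] = qpqqqrpprqrpprrrrprq$
  rot[1] = pqqqrpprqrpprrrrprq$q
  rot[2] = qqqrpprqrpprrrrprq$qp
  rot[3] = qqrpprqrpprrrrprq$qpq
  rot[4] = qrpprqrpprrrrprq$qpqq
  rot[5] = rpprqrpprrrrprq$qpqqq
  rot[6] = pprqrpprrrrprq$qpqqqr
  rot[7] = prqrpprrrrprq$qpqqqrp
  rot[8] = rqrpprrrrprq$qpqqqrpp
  rot[9] = qrpprrrrprq$qpqqqrppr
  rot[10] = rpprrrrprq$qpqqqrpprq
  rot[11] = pprrrrprq$qpqqqrpprqr
  rot[12] = prrrrprq$qpqqqrpprqrp
  rot[13] = rrrrprq$qpqqqrpprqrpp
  rot[14] = rrrprq$qpqqqrpprqrppr
  rot[15] = rrprq$qpqqqrpprqrpprr
  rot[16] = rprq$qpqqqrpprqrpprrr
  rot[17] = prq$qpqqqrpprqrpprrrr
  rot[18] = rq$qpqqqrpprqrpprrrrp
  rot[19] = q$qpqqqrpprqrpprrrrpr
  rot[20] = $qpqqqrpprqrpprrrrprq
Sorted (with $ < everything):
  sorted[0] = $qpqqqrpprqrpprrrrprq  (last char: 'q')
  sorted[1] = pprqrpprrrrprq$qpqqqr  (last char: 'r')
  sorted[2] = pprrrrprq$qpqqqrpprqr  (last char: 'r')
  sorted[3] = pqqqrpprqrpprrrrprq$q  (last char: 'q')
  sorted[4] = prq$qpqqqrpprqrpprrrr  (last char: 'r')
  sorted[5] = prqrpprrrrprq$qpqqqrp  (last char: 'p')
  sorted[6] = prrrrprq$qpqqqrpprqrp  (last char: 'p')
  sorted[7] = q$qpqqqrpprqrpprrrrpr  (last char: 'r')
  sorted[8] = qpqqqrpprqrpprrrrprq$  (last char: '$')
  sorted[9] = qqqrpprqrpprrrrprq$qp  (last char: 'p')
  sorted[10] = qqrpprqrpprrrrprq$qpq  (last char: 'q')
  sorted[11] = qrpprqrpprrrrprq$qpqq  (last char: 'q')
  sorted[12] = qrpprrrrprq$qpqqqrppr  (last char: 'r')
  sorted[13] = rpprqrpprrrrprq$qpqqq  (last char: 'q')
  sorted[14] = rpprrrrprq$qpqqqrpprq  (last char: 'q')
  sorted[15] = rprq$qpqqqrpprqrpprrr  (last char: 'r')
  sorted[16] = rq$qpqqqrpprqrpprrrrp  (last char: 'p')
  sorted[17] = rqrpprrrrprq$qpqqqrpp  (last char: 'p')
  sorted[18] = rrprq$qpqqqrpprqrpprr  (last char: 'r')
  sorted[19] = rrrprq$qpqqqrpprqrppr  (last char: 'r')
  sorted[20] = rrrrprq$qpqqqrpprqrpp  (last char: 'p')
Last column: qrrqrppr$pqqrqqrpprrp
Original string S is at sorted index 8

Answer: qrrqrppr$pqqrqqrpprrp
8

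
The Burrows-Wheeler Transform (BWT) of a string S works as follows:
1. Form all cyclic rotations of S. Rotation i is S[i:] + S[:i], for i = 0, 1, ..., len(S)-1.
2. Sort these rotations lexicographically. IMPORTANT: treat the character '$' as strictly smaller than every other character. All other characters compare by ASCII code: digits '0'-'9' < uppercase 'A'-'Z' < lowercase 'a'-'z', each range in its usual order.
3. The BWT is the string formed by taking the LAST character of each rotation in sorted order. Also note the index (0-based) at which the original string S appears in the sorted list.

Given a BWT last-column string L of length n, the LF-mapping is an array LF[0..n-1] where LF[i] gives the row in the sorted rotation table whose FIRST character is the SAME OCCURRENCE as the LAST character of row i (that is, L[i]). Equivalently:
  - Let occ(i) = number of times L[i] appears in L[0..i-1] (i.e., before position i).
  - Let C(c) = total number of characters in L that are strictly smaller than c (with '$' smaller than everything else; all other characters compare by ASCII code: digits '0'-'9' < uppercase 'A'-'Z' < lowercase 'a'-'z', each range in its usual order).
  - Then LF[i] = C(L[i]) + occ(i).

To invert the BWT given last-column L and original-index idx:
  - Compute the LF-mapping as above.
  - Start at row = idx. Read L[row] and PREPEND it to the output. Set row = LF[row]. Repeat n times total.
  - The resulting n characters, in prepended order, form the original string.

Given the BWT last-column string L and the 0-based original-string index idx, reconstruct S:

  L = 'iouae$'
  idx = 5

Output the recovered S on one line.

LF mapping: 3 4 5 1 2 0
Walk LF starting at row 5, prepending L[row]:
  step 1: row=5, L[5]='$', prepend. Next row=LF[5]=0
  step 2: row=0, L[0]='i', prepend. Next row=LF[0]=3
  step 3: row=3, L[3]='a', prepend. Next row=LF[3]=1
  step 4: row=1, L[1]='o', prepend. Next row=LF[1]=4
  step 5: row=4, L[4]='e', prepend. Next row=LF[4]=2
  step 6: row=2, L[2]='u', prepend. Next row=LF[2]=5
Reversed output: ueoai$

Answer: ueoai$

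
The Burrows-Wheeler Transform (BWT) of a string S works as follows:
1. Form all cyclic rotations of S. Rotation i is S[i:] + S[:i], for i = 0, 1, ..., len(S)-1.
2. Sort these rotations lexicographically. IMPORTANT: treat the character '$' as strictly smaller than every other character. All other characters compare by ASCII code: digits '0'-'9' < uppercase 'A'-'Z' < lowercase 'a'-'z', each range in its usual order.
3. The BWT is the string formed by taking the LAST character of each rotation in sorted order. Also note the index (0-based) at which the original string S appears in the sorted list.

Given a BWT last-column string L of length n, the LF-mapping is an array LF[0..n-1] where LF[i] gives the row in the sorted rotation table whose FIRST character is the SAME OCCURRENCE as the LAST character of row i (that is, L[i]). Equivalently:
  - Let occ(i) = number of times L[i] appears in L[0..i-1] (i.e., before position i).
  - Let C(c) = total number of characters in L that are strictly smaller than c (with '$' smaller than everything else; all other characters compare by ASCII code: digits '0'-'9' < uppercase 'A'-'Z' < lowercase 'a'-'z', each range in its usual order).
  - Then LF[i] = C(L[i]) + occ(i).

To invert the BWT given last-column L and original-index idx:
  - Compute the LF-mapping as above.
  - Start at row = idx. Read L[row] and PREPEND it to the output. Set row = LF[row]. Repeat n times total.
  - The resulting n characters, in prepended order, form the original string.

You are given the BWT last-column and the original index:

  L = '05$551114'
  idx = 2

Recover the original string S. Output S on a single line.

Answer: 14515150$

Derivation:
LF mapping: 1 6 0 7 8 2 3 4 5
Walk LF starting at row 2, prepending L[row]:
  step 1: row=2, L[2]='$', prepend. Next row=LF[2]=0
  step 2: row=0, L[0]='0', prepend. Next row=LF[0]=1
  step 3: row=1, L[1]='5', prepend. Next row=LF[1]=6
  step 4: row=6, L[6]='1', prepend. Next row=LF[6]=3
  step 5: row=3, L[3]='5', prepend. Next row=LF[3]=7
  step 6: row=7, L[7]='1', prepend. Next row=LF[7]=4
  step 7: row=4, L[4]='5', prepend. Next row=LF[4]=8
  step 8: row=8, L[8]='4', prepend. Next row=LF[8]=5
  step 9: row=5, L[5]='1', prepend. Next row=LF[5]=2
Reversed output: 14515150$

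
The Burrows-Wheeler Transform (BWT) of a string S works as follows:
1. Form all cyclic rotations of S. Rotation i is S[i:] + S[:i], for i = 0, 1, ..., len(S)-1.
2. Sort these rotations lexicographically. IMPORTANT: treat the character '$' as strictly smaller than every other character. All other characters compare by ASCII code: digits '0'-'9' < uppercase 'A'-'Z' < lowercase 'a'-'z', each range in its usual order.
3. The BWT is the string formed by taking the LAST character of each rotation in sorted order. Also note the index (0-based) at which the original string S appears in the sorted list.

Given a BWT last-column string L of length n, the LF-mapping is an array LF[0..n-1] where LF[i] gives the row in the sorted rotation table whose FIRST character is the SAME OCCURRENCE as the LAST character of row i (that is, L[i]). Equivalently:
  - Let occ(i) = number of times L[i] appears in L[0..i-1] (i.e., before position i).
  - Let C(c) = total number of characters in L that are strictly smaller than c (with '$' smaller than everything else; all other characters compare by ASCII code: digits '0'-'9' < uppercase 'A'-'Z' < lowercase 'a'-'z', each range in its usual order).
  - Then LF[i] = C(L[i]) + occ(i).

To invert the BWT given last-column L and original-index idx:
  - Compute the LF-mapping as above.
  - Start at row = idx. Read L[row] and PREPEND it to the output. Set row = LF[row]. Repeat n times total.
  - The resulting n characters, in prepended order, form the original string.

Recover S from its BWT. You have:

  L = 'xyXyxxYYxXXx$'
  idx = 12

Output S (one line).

LF mapping: 6 11 1 12 7 8 4 5 9 2 3 10 0
Walk LF starting at row 12, prepending L[row]:
  step 1: row=12, L[12]='$', prepend. Next row=LF[12]=0
  step 2: row=0, L[0]='x', prepend. Next row=LF[0]=6
  step 3: row=6, L[6]='Y', prepend. Next row=LF[6]=4
  step 4: row=4, L[4]='x', prepend. Next row=LF[4]=7
  step 5: row=7, L[7]='Y', prepend. Next row=LF[7]=5
  step 6: row=5, L[5]='x', prepend. Next row=LF[5]=8
  step 7: row=8, L[8]='x', prepend. Next row=LF[8]=9
  step 8: row=9, L[9]='X', prepend. Next row=LF[9]=2
  step 9: row=2, L[2]='X', prepend. Next row=LF[2]=1
  step 10: row=1, L[1]='y', prepend. Next row=LF[1]=11
  step 11: row=11, L[11]='x', prepend. Next row=LF[11]=10
  step 12: row=10, L[10]='X', prepend. Next row=LF[10]=3
  step 13: row=3, L[3]='y', prepend. Next row=LF[3]=12
Reversed output: yXxyXXxxYxYx$

Answer: yXxyXXxxYxYx$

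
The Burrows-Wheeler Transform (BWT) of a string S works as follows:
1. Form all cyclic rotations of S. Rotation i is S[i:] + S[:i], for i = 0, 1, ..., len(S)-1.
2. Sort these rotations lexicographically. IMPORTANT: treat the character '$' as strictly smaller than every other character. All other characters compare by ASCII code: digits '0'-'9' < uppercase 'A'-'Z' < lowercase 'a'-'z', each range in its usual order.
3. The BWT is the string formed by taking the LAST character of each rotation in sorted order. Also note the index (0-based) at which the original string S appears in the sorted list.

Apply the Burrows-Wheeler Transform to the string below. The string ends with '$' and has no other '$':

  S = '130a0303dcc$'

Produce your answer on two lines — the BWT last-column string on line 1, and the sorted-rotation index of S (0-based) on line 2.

All 12 rotations (rotation i = S[i:]+S[:i]):
  rot[0] = 130a0303dcc$
  rot[1] = 30a0303dcc$1
  rot[2] = 0a0303dcc$13
  rot[3] = a0303dcc$130
  rot[4] = 0303dcc$130a
  rot[5] = 303dcc$130a0
  rot[6] = 03dcc$130a03
  rot[7] = 3dcc$130a030
  rot[8] = dcc$130a0303
  rot[9] = cc$130a0303d
  rot[10] = c$130a0303dc
  rot[11] = $130a0303dcc
Sorted (with $ < everything):
  sorted[0] = $130a0303dcc  (last char: 'c')
  sorted[1] = 0303dcc$130a  (last char: 'a')
  sorted[2] = 03dcc$130a03  (last char: '3')
  sorted[3] = 0a0303dcc$13  (last char: '3')
  sorted[4] = 130a0303dcc$  (last char: '$')
  sorted[5] = 303dcc$130a0  (last char: '0')
  sorted[6] = 30a0303dcc$1  (last char: '1')
  sorted[7] = 3dcc$130a030  (last char: '0')
  sorted[8] = a0303dcc$130  (last char: '0')
  sorted[9] = c$130a0303dc  (last char: 'c')
  sorted[10] = cc$130a0303d  (last char: 'd')
  sorted[11] = dcc$130a0303  (last char: '3')
Last column: ca33$0100cd3
Original string S is at sorted index 4

Answer: ca33$0100cd3
4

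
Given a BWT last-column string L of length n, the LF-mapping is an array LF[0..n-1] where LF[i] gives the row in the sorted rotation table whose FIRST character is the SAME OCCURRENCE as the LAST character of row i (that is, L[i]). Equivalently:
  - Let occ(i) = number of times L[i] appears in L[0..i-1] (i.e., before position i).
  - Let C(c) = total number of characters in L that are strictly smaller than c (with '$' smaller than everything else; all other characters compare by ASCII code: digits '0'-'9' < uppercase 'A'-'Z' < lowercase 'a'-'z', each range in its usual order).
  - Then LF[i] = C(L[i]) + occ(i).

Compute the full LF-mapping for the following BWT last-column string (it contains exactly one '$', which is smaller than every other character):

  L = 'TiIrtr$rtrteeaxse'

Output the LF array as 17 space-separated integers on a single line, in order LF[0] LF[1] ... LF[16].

Char counts: '$':1, 'I':1, 'T':1, 'a':1, 'e':3, 'i':1, 'r':4, 's':1, 't':3, 'x':1
C (first-col start): C('$')=0, C('I')=1, C('T')=2, C('a')=3, C('e')=4, C('i')=7, C('r')=8, C('s')=12, C('t')=13, C('x')=16
L[0]='T': occ=0, LF[0]=C('T')+0=2+0=2
L[1]='i': occ=0, LF[1]=C('i')+0=7+0=7
L[2]='I': occ=0, LF[2]=C('I')+0=1+0=1
L[3]='r': occ=0, LF[3]=C('r')+0=8+0=8
L[4]='t': occ=0, LF[4]=C('t')+0=13+0=13
L[5]='r': occ=1, LF[5]=C('r')+1=8+1=9
L[6]='$': occ=0, LF[6]=C('$')+0=0+0=0
L[7]='r': occ=2, LF[7]=C('r')+2=8+2=10
L[8]='t': occ=1, LF[8]=C('t')+1=13+1=14
L[9]='r': occ=3, LF[9]=C('r')+3=8+3=11
L[10]='t': occ=2, LF[10]=C('t')+2=13+2=15
L[11]='e': occ=0, LF[11]=C('e')+0=4+0=4
L[12]='e': occ=1, LF[12]=C('e')+1=4+1=5
L[13]='a': occ=0, LF[13]=C('a')+0=3+0=3
L[14]='x': occ=0, LF[14]=C('x')+0=16+0=16
L[15]='s': occ=0, LF[15]=C('s')+0=12+0=12
L[16]='e': occ=2, LF[16]=C('e')+2=4+2=6

Answer: 2 7 1 8 13 9 0 10 14 11 15 4 5 3 16 12 6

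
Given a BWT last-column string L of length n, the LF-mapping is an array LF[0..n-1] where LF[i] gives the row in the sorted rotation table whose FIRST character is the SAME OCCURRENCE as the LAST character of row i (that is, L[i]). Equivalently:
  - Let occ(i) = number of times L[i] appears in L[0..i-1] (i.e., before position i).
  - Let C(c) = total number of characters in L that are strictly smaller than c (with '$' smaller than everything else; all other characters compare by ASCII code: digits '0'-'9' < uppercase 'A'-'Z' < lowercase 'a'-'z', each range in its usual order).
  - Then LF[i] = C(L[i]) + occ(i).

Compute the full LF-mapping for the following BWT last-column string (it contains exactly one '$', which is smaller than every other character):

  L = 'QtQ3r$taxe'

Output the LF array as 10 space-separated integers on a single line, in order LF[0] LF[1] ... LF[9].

Char counts: '$':1, '3':1, 'Q':2, 'a':1, 'e':1, 'r':1, 't':2, 'x':1
C (first-col start): C('$')=0, C('3')=1, C('Q')=2, C('a')=4, C('e')=5, C('r')=6, C('t')=7, C('x')=9
L[0]='Q': occ=0, LF[0]=C('Q')+0=2+0=2
L[1]='t': occ=0, LF[1]=C('t')+0=7+0=7
L[2]='Q': occ=1, LF[2]=C('Q')+1=2+1=3
L[3]='3': occ=0, LF[3]=C('3')+0=1+0=1
L[4]='r': occ=0, LF[4]=C('r')+0=6+0=6
L[5]='$': occ=0, LF[5]=C('$')+0=0+0=0
L[6]='t': occ=1, LF[6]=C('t')+1=7+1=8
L[7]='a': occ=0, LF[7]=C('a')+0=4+0=4
L[8]='x': occ=0, LF[8]=C('x')+0=9+0=9
L[9]='e': occ=0, LF[9]=C('e')+0=5+0=5

Answer: 2 7 3 1 6 0 8 4 9 5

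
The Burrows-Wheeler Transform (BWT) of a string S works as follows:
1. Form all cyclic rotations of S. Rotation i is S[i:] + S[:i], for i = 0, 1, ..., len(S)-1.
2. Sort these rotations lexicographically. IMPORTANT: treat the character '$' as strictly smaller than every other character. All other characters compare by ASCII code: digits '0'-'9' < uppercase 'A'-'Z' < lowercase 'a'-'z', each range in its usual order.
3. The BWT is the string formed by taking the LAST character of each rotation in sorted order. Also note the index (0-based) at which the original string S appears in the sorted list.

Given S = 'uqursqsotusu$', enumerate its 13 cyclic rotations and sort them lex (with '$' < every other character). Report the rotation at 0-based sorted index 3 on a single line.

Answer: qursqsotusu$u

Derivation:
All 13 rotations (rotation i = S[i:]+S[:i]):
  rot[0] = uqursqsotusu$
  rot[1] = qursqsotusu$u
  rot[2] = ursqsotusu$uq
  rot[3] = rsqsotusu$uqu
  rot[4] = sqsotusu$uqur
  rot[5] = qsotusu$uqurs
  rot[6] = sotusu$uqursq
  rot[7] = otusu$uqursqs
  rot[8] = tusu$uqursqso
  rot[9] = usu$uqursqsot
  rot[10] = su$uqursqsotu
  rot[11] = u$uqursqsotus
  rot[12] = $uqursqsotusu
Sorted (with $ < everything):
  sorted[0] = $uqursqsotusu
  sorted[1] = otusu$uqursqs
  sorted[2] = qsotusu$uqurs
  sorted[3] = qursqsotusu$u
  sorted[4] = rsqsotusu$uqu
  sorted[5] = sotusu$uqursq
  sorted[6] = sqsotusu$uqur
  sorted[7] = su$uqursqsotu
  sorted[8] = tusu$uqursqso
  sorted[9] = u$uqursqsotus
  sorted[10] = uqursqsotusu$
  sorted[11] = ursqsotusu$uq
  sorted[12] = usu$uqursqsot
sorted[3] = qursqsotusu$u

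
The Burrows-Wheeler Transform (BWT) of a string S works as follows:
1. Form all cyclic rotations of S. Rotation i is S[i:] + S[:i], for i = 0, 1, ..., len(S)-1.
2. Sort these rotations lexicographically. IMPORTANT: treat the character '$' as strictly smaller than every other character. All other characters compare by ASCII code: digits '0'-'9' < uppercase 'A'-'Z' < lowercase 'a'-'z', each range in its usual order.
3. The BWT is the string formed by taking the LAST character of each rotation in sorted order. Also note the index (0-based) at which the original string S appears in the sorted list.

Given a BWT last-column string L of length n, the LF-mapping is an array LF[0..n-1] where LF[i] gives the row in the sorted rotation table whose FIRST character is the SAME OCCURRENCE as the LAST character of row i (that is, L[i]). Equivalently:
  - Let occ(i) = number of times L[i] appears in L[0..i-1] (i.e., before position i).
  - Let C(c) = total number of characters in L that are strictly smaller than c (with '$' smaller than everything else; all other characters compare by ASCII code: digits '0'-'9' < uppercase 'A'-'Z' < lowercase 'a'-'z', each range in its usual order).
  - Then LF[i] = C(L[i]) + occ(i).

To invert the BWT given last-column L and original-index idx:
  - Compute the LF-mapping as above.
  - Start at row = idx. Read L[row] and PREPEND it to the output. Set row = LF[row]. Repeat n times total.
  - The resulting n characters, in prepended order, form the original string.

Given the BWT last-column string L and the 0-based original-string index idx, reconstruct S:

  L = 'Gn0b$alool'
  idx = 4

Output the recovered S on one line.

LF mapping: 2 7 1 4 0 3 5 8 9 6
Walk LF starting at row 4, prepending L[row]:
  step 1: row=4, L[4]='$', prepend. Next row=LF[4]=0
  step 2: row=0, L[0]='G', prepend. Next row=LF[0]=2
  step 3: row=2, L[2]='0', prepend. Next row=LF[2]=1
  step 4: row=1, L[1]='n', prepend. Next row=LF[1]=7
  step 5: row=7, L[7]='o', prepend. Next row=LF[7]=8
  step 6: row=8, L[8]='o', prepend. Next row=LF[8]=9
  step 7: row=9, L[9]='l', prepend. Next row=LF[9]=6
  step 8: row=6, L[6]='l', prepend. Next row=LF[6]=5
  step 9: row=5, L[5]='a', prepend. Next row=LF[5]=3
  step 10: row=3, L[3]='b', prepend. Next row=LF[3]=4
Reversed output: balloon0G$

Answer: balloon0G$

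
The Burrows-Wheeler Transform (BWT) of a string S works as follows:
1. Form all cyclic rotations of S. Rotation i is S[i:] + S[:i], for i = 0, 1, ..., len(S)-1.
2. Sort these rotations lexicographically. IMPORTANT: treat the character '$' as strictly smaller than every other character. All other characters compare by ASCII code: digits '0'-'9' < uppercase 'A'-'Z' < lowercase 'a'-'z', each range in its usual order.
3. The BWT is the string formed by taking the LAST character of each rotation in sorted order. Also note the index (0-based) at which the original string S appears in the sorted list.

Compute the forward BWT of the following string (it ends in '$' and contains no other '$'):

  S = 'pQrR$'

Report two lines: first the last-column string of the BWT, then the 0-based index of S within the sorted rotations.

Answer: Rpr$Q
3

Derivation:
All 5 rotations (rotation i = S[i:]+S[:i]):
  rot[0] = pQrR$
  rot[1] = QrR$p
  rot[2] = rR$pQ
  rot[3] = R$pQr
  rot[4] = $pQrR
Sorted (with $ < everything):
  sorted[0] = $pQrR  (last char: 'R')
  sorted[1] = QrR$p  (last char: 'p')
  sorted[2] = R$pQr  (last char: 'r')
  sorted[3] = pQrR$  (last char: '$')
  sorted[4] = rR$pQ  (last char: 'Q')
Last column: Rpr$Q
Original string S is at sorted index 3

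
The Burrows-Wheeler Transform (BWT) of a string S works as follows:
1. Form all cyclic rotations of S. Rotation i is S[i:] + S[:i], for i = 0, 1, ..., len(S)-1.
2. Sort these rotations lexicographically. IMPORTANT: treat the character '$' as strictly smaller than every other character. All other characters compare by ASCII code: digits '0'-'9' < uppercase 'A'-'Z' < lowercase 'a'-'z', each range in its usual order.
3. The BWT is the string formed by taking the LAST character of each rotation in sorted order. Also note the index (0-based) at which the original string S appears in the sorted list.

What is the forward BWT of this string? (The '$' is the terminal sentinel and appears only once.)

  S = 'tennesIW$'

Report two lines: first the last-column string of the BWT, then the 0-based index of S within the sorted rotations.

Answer: WsItnnee$
8

Derivation:
All 9 rotations (rotation i = S[i:]+S[:i]):
  rot[0] = tennesIW$
  rot[1] = ennesIW$t
  rot[2] = nnesIW$te
  rot[3] = nesIW$ten
  rot[4] = esIW$tenn
  rot[5] = sIW$tenne
  rot[6] = IW$tennes
  rot[7] = W$tennesI
  rot[8] = $tennesIW
Sorted (with $ < everything):
  sorted[0] = $tennesIW  (last char: 'W')
  sorted[1] = IW$tennes  (last char: 's')
  sorted[2] = W$tennesI  (last char: 'I')
  sorted[3] = ennesIW$t  (last char: 't')
  sorted[4] = esIW$tenn  (last char: 'n')
  sorted[5] = nesIW$ten  (last char: 'n')
  sorted[6] = nnesIW$te  (last char: 'e')
  sorted[7] = sIW$tenne  (last char: 'e')
  sorted[8] = tennesIW$  (last char: '$')
Last column: WsItnnee$
Original string S is at sorted index 8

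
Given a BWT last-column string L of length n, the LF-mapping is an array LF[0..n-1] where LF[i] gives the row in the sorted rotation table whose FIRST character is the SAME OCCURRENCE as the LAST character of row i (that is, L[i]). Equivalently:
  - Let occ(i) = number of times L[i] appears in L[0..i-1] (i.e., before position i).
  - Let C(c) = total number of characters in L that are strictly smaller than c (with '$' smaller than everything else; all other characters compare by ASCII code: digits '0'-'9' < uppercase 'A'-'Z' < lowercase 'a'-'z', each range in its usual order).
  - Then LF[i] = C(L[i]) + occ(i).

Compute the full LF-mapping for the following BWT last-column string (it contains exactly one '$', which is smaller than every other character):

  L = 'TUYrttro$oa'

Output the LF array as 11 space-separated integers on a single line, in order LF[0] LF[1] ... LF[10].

Answer: 1 2 3 7 9 10 8 5 0 6 4

Derivation:
Char counts: '$':1, 'T':1, 'U':1, 'Y':1, 'a':1, 'o':2, 'r':2, 't':2
C (first-col start): C('$')=0, C('T')=1, C('U')=2, C('Y')=3, C('a')=4, C('o')=5, C('r')=7, C('t')=9
L[0]='T': occ=0, LF[0]=C('T')+0=1+0=1
L[1]='U': occ=0, LF[1]=C('U')+0=2+0=2
L[2]='Y': occ=0, LF[2]=C('Y')+0=3+0=3
L[3]='r': occ=0, LF[3]=C('r')+0=7+0=7
L[4]='t': occ=0, LF[4]=C('t')+0=9+0=9
L[5]='t': occ=1, LF[5]=C('t')+1=9+1=10
L[6]='r': occ=1, LF[6]=C('r')+1=7+1=8
L[7]='o': occ=0, LF[7]=C('o')+0=5+0=5
L[8]='$': occ=0, LF[8]=C('$')+0=0+0=0
L[9]='o': occ=1, LF[9]=C('o')+1=5+1=6
L[10]='a': occ=0, LF[10]=C('a')+0=4+0=4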